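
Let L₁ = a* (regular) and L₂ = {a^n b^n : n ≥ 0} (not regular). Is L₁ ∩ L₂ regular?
Yes — L₁ ∩ L₂ is regular.

A string of a* contains no b's, and the only string of {a^n b^n} with no b's is ε (n = 0). So L₁ ∩ L₂ = {ε}, a finite language, which is regular.

Note that the bare facts "L₁ regular, L₂ non-regular" do not settle the question by themselves: the closure of regular languages under ∪, ∩, complement and difference applies only when BOTH operands are regular. With a non-regular operand the result can come out regular or non-regular depending on the specific languages, so one has to work out L₁ ∩ L₂ for this particular pair, as above.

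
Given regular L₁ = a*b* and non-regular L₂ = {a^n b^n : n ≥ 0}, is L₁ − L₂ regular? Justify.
No — L₁ − L₂ is not regular.

a*b* − {a^n b^n} = {a^n b^m : n ≠ m}. If this were regular, then its complement intersected with a*b*, namely {a^n b^n : n ≥ 0}, would be regular too (closure under complement and intersection) — contradiction. So L₁ − L₂ is not regular.

Note that the bare facts "L₁ regular, L₂ non-regular" do not settle the question by themselves: the closure of regular languages under ∪, ∩, complement and difference applies only when BOTH operands are regular. With a non-regular operand the result can come out regular or non-regular depending on the specific languages, so one has to work out L₁ − L₂ for this particular pair, as above.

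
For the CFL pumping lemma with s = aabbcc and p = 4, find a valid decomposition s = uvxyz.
u='a', v='a', x='bb', y='c', z='c'

For s = aabbcc with pumping length p = 4:

One valid decomposition:
- u = 'a'
- v = 'a'
- x = 'bb'
- y = 'c'
- z = 'c'

Verification:
- uvxyz = 'a' + 'a' + 'bb' + 'c' + 'c' = aabbcc ✓
- |vxy| = |'abbc'| = 4 ≤ 4 ✓
- |vy| = |'ac'| = 2 > 0 ✓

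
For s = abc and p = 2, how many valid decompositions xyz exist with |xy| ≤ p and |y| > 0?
3

For s = 'abc' with pumping length p = 2:

Constraints: |xy| ≤ 2, |y| > 0

Valid decompositions (|xy| ≤ p, |y| ≥ 1):
  • x='', y='a', z='bc'
  • x='a', y='b', z='c'
  • x='', y='ab', z='c'

Total count: 3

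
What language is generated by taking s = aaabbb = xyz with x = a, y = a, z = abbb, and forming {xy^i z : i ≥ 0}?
{xy^i z : i ≥ 0} = {a^(2+i) b^3 : i ≥ 0} = {aabbb, aaabbb, aaaabbb, ...}

With x = a, y = a, z = abbb: Starting with aaabbb and pumping the second 'a', we get strings with 2+i a's followed by 3 b's for i = 0, 1, 2, ...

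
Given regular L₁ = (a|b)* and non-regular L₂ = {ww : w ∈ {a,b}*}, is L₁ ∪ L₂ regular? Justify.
Yes — L₁ ∪ L₂ is regular.

{ww} ⊆ (a|b)*, so L₁ ∪ L₂ = (a|b)*, which is regular.

Note that the bare facts "L₁ regular, L₂ non-regular" do not settle the question by themselves: the closure of regular languages under ∪, ∩, complement and difference applies only when BOTH operands are regular. With a non-regular operand the result can come out regular or non-regular depending on the specific languages, so one has to work out L₁ ∪ L₂ for this particular pair, as above.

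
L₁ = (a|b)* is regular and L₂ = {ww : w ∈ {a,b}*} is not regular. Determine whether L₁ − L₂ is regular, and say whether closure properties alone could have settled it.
No — L₁ − L₂ is not regular.

L₁ − L₂ is the complement of {ww} within {a,b}*. If it were regular, its complement {ww} would be regular as well (regular languages are closed under complement) — contradiction. So L₁ − L₂ is not regular.

Note that the bare facts "L₁ regular, L₂ non-regular" do not settle the question by themselves: the closure of regular languages under ∪, ∩, complement and difference applies only when BOTH operands are regular. With a non-regular operand the result can come out regular or non-regular depending on the specific languages, so one has to work out L₁ − L₂ for this particular pair, as above.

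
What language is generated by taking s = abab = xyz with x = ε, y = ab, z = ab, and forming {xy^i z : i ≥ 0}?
{xy^i z : i ≥ 0} = {(ab)^(i+1) : i ≥ 0} = {ab, abab, ababab, ...}

With x = ε, y = ab, z = ab: Pumping 'ab' gives strings of alternating a's and b's.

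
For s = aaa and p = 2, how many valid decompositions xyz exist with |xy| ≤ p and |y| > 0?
3

For s = 'aaa' with pumping length p = 2:

Constraints: |xy| ≤ 2, |y| > 0

Valid decompositions (|xy| ≤ p, |y| ≥ 1):
  • x='', y='a', z='aa'
  • x='a', y='a', z='a'
  • x='', y='aa', z='a'

Total count: 3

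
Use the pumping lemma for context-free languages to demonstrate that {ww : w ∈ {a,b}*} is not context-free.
Assume for contradiction that L is context-free, and let p ≥ 1 be the pumping length given by the pumping lemma for CFLs.
Choose s = a^p b^p a^p b^p. Then s ∈ L (take w = a^p b^p) and |s| = 4p ≥ p.
By the CFL pumping lemma, s = uvxyz for some u, v, x, y, z with |vxy| ≤ p, |vy| ≥ 1, and uv^i xy^i z ∈ L for every i ≥ 0.

Write s as four blocks A₁ B₁ A₂ B₂ with A₁ = A₂ = a^p and B₁ = B₂ = b^p. Since |vxy| ≤ p, the window vxy lies inside at most two adjacent blocks. Take i = 0 and let t = uxz, so |t| = 4p − |vy| with 1 ≤ |vy| ≤ p. If |t| is odd, t ∉ L immediately, so assume |vy| is even (hence |vy| ≥ 2) and |t|/2 = 2p − |vy|/2, which satisfies p ≤ |t|/2 ≤ 2p − 1.

Case 1 (vxy inside A₁B₁): t = a^(p−j) b^(p−l) a^p b^p with j + l = |vy|. The second half of t has length < 2p, so it is a suffix of the trailing a^p b^p and ends in b; the first half is a^(p−j) b^(p−l) a^((j+l)/2), which ends in a because (j+l)/2 ≥ 1. The halves differ, so t ∉ L.

Case 2 (vxy inside B₁A₂, straddling the middle): t = a^p b^(p−j) a^(p−l) b^p with j + l = |vy|. If t = ww, then w is a prefix of t of length ≥ p, so w begins with a^p; and w is a suffix of t of length ≥ p, so w ends with b^p. That forces |w| ≥ 2p, contradicting |w| = |t|/2 ≤ 2p − 1. So t ∉ L.

Case 3 (vxy inside A₂B₂): t = a^p b^p a^(p−j) b^(p−l) with j + l = |vy|. The first half of t is a prefix of a^p b^p, so it begins with a; the second half is b^((j+l)/2) a^(p−j) b^(p−l), which begins with b. The halves differ, so t ∉ L.

In every case uv⁰xy⁰z = uxz ∉ L.

This contradicts the CFL pumping lemma, which requires uv^i xy^i z ∈ L for all i ≥ 0.
Hence L = {ww : w ∈ {a,b}*} is not context-free. ∎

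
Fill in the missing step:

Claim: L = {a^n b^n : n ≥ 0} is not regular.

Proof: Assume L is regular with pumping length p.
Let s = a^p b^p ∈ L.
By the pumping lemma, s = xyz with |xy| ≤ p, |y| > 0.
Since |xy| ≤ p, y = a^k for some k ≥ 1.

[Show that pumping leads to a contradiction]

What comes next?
Consider xy²z = a^(p+k) b^p.

Since k ≥ 1, we have p + k > p.
So xy²z has more a's than b's: (p+k) a's vs p b's.
This means xy²z ∉ L because a^n b^n requires equal counts.

This contradicts the pumping lemma which states xy²z ∈ L.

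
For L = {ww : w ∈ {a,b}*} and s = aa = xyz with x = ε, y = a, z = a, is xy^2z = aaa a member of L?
No

xy²z = ε · aa · a = aaa.
aaa has odd length 3, so it cannot be written as ww and is not in L.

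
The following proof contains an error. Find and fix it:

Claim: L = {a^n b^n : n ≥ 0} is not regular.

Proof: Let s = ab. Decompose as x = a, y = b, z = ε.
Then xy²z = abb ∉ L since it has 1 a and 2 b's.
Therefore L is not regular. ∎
Error: The string s = ab might be shorter than the pumping length p.

Correction: Choose s = a^p b^p to ensure |s| ≥ p. Also, the decomposition is wrong: with |xy| ≤ p, y cannot include b's when s starts with p a's.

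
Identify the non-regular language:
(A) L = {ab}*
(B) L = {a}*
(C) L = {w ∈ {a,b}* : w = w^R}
(C) {w ∈ {a,b}* : w = w^R}

(C) L = {w ∈ {a,b}* : w = w^R} is NOT regular.

The pumping lemma can be used to prove this:
After pumping, the string is no longer symmetric

The other languages are regular because they can be recognized by finite automata.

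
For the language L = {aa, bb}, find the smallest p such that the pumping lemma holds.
p = 3

For a finite language L, the pumping lemma holds vacuously if p > max|s| for s ∈ L.

The longest string in L = {aa, bb} has length 2.
If p = 3, then no string s ∈ L has |s| ≥ p, so the condition is vacuously true.

The minimum pumping length is p = 3.

Why no smaller p works: for any p ≤ 2, the longest string s ∈ L has |s| = 2 ≥ p, so it would
have to be pumpable; but pumping up (i = 2, 3, ...) produces ever longer strings, which cannot all lie in the
finite language L. So the pumping property fails for every p ≤ 2.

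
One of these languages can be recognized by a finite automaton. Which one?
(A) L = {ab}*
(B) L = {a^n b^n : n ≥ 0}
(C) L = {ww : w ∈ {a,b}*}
(A) {ab}*

(A) L = {ab}* is regular.

This can be recognized by a finite automaton (DFA/NFA).
Regular expressions like {ab}* define regular languages.

The other choices are not regular:
- {ww : w ∈ {a,b}*}: After pumping, the two halves no longer match
- {a^n b^n : n ≥ 0}: After pumping, the number of a's and b's become unequal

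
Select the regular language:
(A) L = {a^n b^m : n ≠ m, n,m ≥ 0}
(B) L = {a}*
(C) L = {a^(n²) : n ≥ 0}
(B) {a}*

(B) L = {a}* is regular.

This can be recognized by a finite automaton (DFA/NFA).
Regular expressions like {a}* define regular languages.

The other choices are not regular:
- {a^n b^m : n ≠ m, n,m ≥ 0}: After pumping a's, we can make n = m
- {a^(n²) : n ≥ 0}: After pumping, length is no longer a perfect square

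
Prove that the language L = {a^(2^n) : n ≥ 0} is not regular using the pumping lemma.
Assume for contradiction that L is regular, and let p ≥ 1 be the pumping length given by the pumping lemma.
Choose s = a^(2^p). Then s ∈ L and |s| = 2^p ≥ p.
By the pumping lemma, s = xyz for some x, y, z with |xy| ≤ p, |y| ≥ 1, and xy^i z ∈ L for every i ≥ 0.
Here y = a^k for some k with 1 ≤ k ≤ |xy| ≤ p, and p < 2^p.

Take i = 2: |xy²z| = 2^p + k.
Now 2^p < 2^p + k ≤ 2^p + p < 2^p + 2^p = 2^(p+1).
So |xy²z| lies strictly between the consecutive powers of two 2^p and 2^(p+1), hence is not a power of 2, and xy²z ∉ L.

This contradicts the pumping lemma, which requires xy^i z ∈ L for all i ≥ 0.
Hence L = {a^(2^n) : n ≥ 0} is not regular. ∎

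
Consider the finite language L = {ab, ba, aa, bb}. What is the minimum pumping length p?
p = 3

For a finite language L, the pumping lemma holds vacuously if p > max|s| for s ∈ L.

The longest string in L = {ab, ba, aa, bb} has length 2.
If p = 3, then no string s ∈ L has |s| ≥ p, so the condition is vacuously true.

The minimum pumping length is p = 3.

Why no smaller p works: for any p ≤ 2, the longest string s ∈ L has |s| = 2 ≥ p, so it would
have to be pumpable; but pumping up (i = 2, 3, ...) produces ever longer strings, which cannot all lie in the
finite language L. So the pumping property fails for every p ≤ 2.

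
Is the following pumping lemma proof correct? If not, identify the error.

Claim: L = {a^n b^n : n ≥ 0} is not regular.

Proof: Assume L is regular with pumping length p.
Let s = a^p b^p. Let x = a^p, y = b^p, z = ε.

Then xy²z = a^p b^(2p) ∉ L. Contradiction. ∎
The proof is INCORRECT.

Error: The decomposition violates |xy| ≤ p.
With x = a^p and y = b^p, we have |xy| = 2p > p.
The pumping lemma requires |xy| ≤ p, so y must be within the first p characters.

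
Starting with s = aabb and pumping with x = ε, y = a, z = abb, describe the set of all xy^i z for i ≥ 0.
{xy^i z : i ≥ 0} = {a^(i+1) b^2 : i ≥ 0} = {abb, aabb, aaabb, ...}

With x = ε, y = a, z = abb: Starting with aabb and pumping the first 'a' (z = abb keeps the second 'a'), we get strings with i+1 a's followed by 2 b's for i = 0, 1, 2, ...; note bb is not produced because z always contributes one a.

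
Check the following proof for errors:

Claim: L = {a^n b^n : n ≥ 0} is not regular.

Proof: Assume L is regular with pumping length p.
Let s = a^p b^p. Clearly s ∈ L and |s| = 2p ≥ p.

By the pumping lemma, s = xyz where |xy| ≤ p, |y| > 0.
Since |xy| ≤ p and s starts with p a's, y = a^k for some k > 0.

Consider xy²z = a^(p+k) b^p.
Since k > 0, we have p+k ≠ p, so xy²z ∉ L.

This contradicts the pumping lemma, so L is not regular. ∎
The proof is correct.

This proof is valid because:
1. The string s = a^p b^p is correctly in L
2. The decomposition analysis is correct: y must consist only of a's
3. The contradiction is valid: pumping increases a's but not b's
4. The conclusion follows logically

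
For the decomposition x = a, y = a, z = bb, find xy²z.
aaabb

Given x = 'a', y = 'a', z = 'bb' and i = 2:

xy^2z = x + y·y·...·y (2 times) + z
       = 'a' + 'a'^2 + 'bb'
       = 'a' + 'aa' + 'bb'
       = 'aaabb'

The pumped string is 'aaabb' with length 5.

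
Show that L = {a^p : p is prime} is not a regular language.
Assume for contradiction that L is regular, and let p ≥ 1 be the pumping length given by the pumping lemma.
Choose a prime q with q ≥ p (one exists because there are infinitely many primes) and let s = a^q. Then s ∈ L and |s| = q ≥ p.
By the pumping lemma, s = xyz for some x, y, z with |xy| ≤ p, |y| ≥ 1, and xy^i z ∈ L for every i ≥ 0.
Here y = a^k for some k with 1 ≤ k ≤ p, and xy^i z = a^(q + (i − 1)k) for every i ≥ 0.

Take i = q + 1: |xy^(q+1) z| = q + qk = q(k + 1).
Both factors satisfy q ≥ 2 and k + 1 ≥ 2, so q(k + 1) is composite, and xy^(q+1) z ∉ L.

This contradicts the pumping lemma, which requires xy^i z ∈ L for all i ≥ 0.
Hence L = {a^p : p is prime} is not regular. ∎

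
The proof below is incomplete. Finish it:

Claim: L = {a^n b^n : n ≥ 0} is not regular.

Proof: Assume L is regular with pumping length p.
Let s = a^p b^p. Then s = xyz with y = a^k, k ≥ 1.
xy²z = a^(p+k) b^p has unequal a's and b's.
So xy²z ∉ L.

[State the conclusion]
This contradicts the pumping lemma for regular languages,
which guarantees xy^i z ∈ L for all i ≥ 0.

Since our assumption that L is regular leads to a contradiction,
we conclude that L = {a^n b^n : n ≥ 0} is NOT regular. ∎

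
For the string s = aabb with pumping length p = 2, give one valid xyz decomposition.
x = '', y = 'a', z = 'abb'

For s = aabb and p = 2, one valid decomposition is:
- x = '' (length 0)
- y = 'a' (length 1)
- z = 'abb' (length 3)

Verification:
- xyz = '' + 'a' + 'abb' = aabb ✓
- |xy| = 1 ≤ 2 ✓
- |y| = 1 > 0 ✓

All pumping lemma constraints are satisfied.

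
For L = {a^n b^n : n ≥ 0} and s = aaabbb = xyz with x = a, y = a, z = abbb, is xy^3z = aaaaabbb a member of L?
No

xy³z = a · aaa · abbb = aaaaabbb.
aaaaabbb has 5 a's and 3 b's; 5 ≠ 3, so it is not in L.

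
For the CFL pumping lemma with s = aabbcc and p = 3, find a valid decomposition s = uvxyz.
u='aa', v='b', x='b', y='c', z='c'

For s = aabbcc with pumping length p = 3:

One valid decomposition:
- u = 'aa'
- v = 'b'
- x = 'b'
- y = 'c'
- z = 'c'

Verification:
- uvxyz = 'aa' + 'b' + 'b' + 'c' + 'c' = aabbcc ✓
- |vxy| = |'bbc'| = 3 ≤ 3 ✓
- |vy| = |'bc'| = 2 > 0 ✓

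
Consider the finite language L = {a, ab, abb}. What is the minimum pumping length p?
p = 4

For a finite language L, the pumping lemma holds vacuously if p > max|s| for s ∈ L.

The longest string in L = {a, ab, abb} has length 3.
If p = 4, then no string s ∈ L has |s| ≥ p, so the condition is vacuously true.

The minimum pumping length is p = 4.

Why no smaller p works: for any p ≤ 3, the longest string s ∈ L has |s| = 3 ≥ p, so it would
have to be pumpable; but pumping up (i = 2, 3, ...) produces ever longer strings, which cannot all lie in the
finite language L. So the pumping property fails for every p ≤ 3.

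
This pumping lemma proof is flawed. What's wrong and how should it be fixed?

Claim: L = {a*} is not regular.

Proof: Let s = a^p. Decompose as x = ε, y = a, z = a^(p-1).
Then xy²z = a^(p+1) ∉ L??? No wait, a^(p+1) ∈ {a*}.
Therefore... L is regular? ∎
Error: The proof attempts to show a*  is not regular, but a* IS regular!

Correction: a* is a regular language (recognized by a simple DFA with one accepting state and self-loop on 'a'). The pumping lemma can only prove non-regularity, not regularity. For regular languages, pumping always works.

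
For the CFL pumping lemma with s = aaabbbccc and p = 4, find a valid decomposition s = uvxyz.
u='aa', v='a', x='bb', y='b', z='ccc'

For s = aaabbbccc with pumping length p = 4:

One valid decomposition:
- u = 'aa'
- v = 'a'
- x = 'bb'
- y = 'b'
- z = 'ccc'

Verification:
- uvxyz = 'aa' + 'a' + 'bb' + 'b' + 'ccc' = aaabbbccc ✓
- |vxy| = |'abbb'| = 4 ≤ 4 ✓
- |vy| = |'ab'| = 2 > 0 ✓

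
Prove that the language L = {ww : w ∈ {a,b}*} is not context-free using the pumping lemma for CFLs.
Assume for contradiction that L is context-free, and let p ≥ 1 be the pumping length given by the pumping lemma for CFLs.
Choose s = a^p b^p a^p b^p. Then s ∈ L (take w = a^p b^p) and |s| = 4p ≥ p.
By the CFL pumping lemma, s = uvxyz for some u, v, x, y, z with |vxy| ≤ p, |vy| ≥ 1, and uv^i xy^i z ∈ L for every i ≥ 0.

Write s as four blocks A₁ B₁ A₂ B₂ with A₁ = A₂ = a^p and B₁ = B₂ = b^p. Since |vxy| ≤ p, the window vxy lies inside at most two adjacent blocks. Take i = 0 and let t = uxz, so |t| = 4p − |vy| with 1 ≤ |vy| ≤ p. If |t| is odd, t ∉ L immediately, so assume |vy| is even (hence |vy| ≥ 2) and |t|/2 = 2p − |vy|/2, which satisfies p ≤ |t|/2 ≤ 2p − 1.

Case 1 (vxy inside A₁B₁): t = a^(p−j) b^(p−l) a^p b^p with j + l = |vy|. The second half of t has length < 2p, so it is a suffix of the trailing a^p b^p and ends in b; the first half is a^(p−j) b^(p−l) a^((j+l)/2), which ends in a because (j+l)/2 ≥ 1. The halves differ, so t ∉ L.

Case 2 (vxy inside B₁A₂, straddling the middle): t = a^p b^(p−j) a^(p−l) b^p with j + l = |vy|. If t = ww, then w is a prefix of t of length ≥ p, so w begins with a^p; and w is a suffix of t of length ≥ p, so w ends with b^p. That forces |w| ≥ 2p, contradicting |w| = |t|/2 ≤ 2p − 1. So t ∉ L.

Case 3 (vxy inside A₂B₂): t = a^p b^p a^(p−j) b^(p−l) with j + l = |vy|. The first half of t is a prefix of a^p b^p, so it begins with a; the second half is b^((j+l)/2) a^(p−j) b^(p−l), which begins with b. The halves differ, so t ∉ L.

In every case uv⁰xy⁰z = uxz ∉ L.

This contradicts the CFL pumping lemma, which requires uv^i xy^i z ∈ L for all i ≥ 0.
Hence L = {ww : w ∈ {a,b}*} is not context-free. ∎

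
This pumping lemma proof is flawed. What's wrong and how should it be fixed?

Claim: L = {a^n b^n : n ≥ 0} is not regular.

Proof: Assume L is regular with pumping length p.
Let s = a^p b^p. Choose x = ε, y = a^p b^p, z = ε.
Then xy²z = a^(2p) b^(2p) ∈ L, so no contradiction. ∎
Error: The decomposition violates |xy| ≤ p. With y = a^p b^p, |xy| = |y| = 2p > p. (The proof also miscomputes xy²z, which would be a^p b^p a^p b^p rather than a^(2p) b^(2p), and it wrongly treats one harmless decomposition as settling the matter — the prover does not get to choose the decomposition.)

Correction: The pumping lemma requires |xy| ≤ p, and the argument must handle every decomposition satisfying |xy| ≤ p, |y| ≥ 1. Since s starts with p a's, any such y consists only of a's, say y = a^k with k ≥ 1. Then xy²z = a^(p+k) b^p has unequal numbers of a's and b's, so xy²z ∉ L — the required contradiction.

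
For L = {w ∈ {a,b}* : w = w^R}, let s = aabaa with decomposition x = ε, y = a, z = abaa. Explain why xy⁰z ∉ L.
xy⁰z = abaa ∉ L

Pumping with i = 0 replaces y = a by y⁰ = ε:
- Original: s = xyz = aabaa; aabaa reversed is aabaa, the same string, so it is a palindrome and is in L
- Pumped: xy⁰z = ε · ε · abaa = abaa
- abaa reversed is aaba ≠ abaa, so it is not a palindrome and is not in L

The pumping lemma would require xy⁰z ∈ L, so this decomposition yields a contradiction.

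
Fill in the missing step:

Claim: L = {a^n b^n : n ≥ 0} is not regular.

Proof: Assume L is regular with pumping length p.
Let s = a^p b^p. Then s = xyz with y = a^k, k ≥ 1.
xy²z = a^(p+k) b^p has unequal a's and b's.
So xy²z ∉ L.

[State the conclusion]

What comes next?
This contradicts the pumping lemma for regular languages,
which guarantees xy^i z ∈ L for all i ≥ 0.

Since our assumption that L is regular leads to a contradiction,
we conclude that L = {a^n b^n : n ≥ 0} is NOT regular. ∎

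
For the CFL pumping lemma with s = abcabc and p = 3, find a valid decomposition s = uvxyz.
u='ab', v='c', x='a', y='b', z='c'

For s = abcabc with pumping length p = 3:

One valid decomposition:
- u = 'ab'
- v = 'c'
- x = 'a'
- y = 'b'
- z = 'c'

Verification:
- uvxyz = 'ab' + 'c' + 'a' + 'b' + 'c' = abcabc ✓
- |vxy| = |'cab'| = 3 ≤ 3 ✓
- |vy| = |'cb'| = 2 > 0 ✓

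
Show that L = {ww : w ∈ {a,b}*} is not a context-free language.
Assume for contradiction that L is context-free, and let p ≥ 1 be the pumping length given by the pumping lemma for CFLs.
Choose s = a^p b^p a^p b^p. Then s ∈ L (take w = a^p b^p) and |s| = 4p ≥ p.
By the CFL pumping lemma, s = uvxyz for some u, v, x, y, z with |vxy| ≤ p, |vy| ≥ 1, and uv^i xy^i z ∈ L for every i ≥ 0.

Write s as four blocks A₁ B₁ A₂ B₂ with A₁ = A₂ = a^p and B₁ = B₂ = b^p. Since |vxy| ≤ p, the window vxy lies inside at most two adjacent blocks. Take i = 0 and let t = uxz, so |t| = 4p − |vy| with 1 ≤ |vy| ≤ p. If |t| is odd, t ∉ L immediately, so assume |vy| is even (hence |vy| ≥ 2) and |t|/2 = 2p − |vy|/2, which satisfies p ≤ |t|/2 ≤ 2p − 1.

Case 1 (vxy inside A₁B₁): t = a^(p−j) b^(p−l) a^p b^p with j + l = |vy|. The second half of t has length < 2p, so it is a suffix of the trailing a^p b^p and ends in b; the first half is a^(p−j) b^(p−l) a^((j+l)/2), which ends in a because (j+l)/2 ≥ 1. The halves differ, so t ∉ L.

Case 2 (vxy inside B₁A₂, straddling the middle): t = a^p b^(p−j) a^(p−l) b^p with j + l = |vy|. If t = ww, then w is a prefix of t of length ≥ p, so w begins with a^p; and w is a suffix of t of length ≥ p, so w ends with b^p. That forces |w| ≥ 2p, contradicting |w| = |t|/2 ≤ 2p − 1. So t ∉ L.

Case 3 (vxy inside A₂B₂): t = a^p b^p a^(p−j) b^(p−l) with j + l = |vy|. The first half of t is a prefix of a^p b^p, so it begins with a; the second half is b^((j+l)/2) a^(p−j) b^(p−l), which begins with b. The halves differ, so t ∉ L.

In every case uv⁰xy⁰z = uxz ∉ L.

This contradicts the CFL pumping lemma, which requires uv^i xy^i z ∈ L for all i ≥ 0.
Hence L = {ww : w ∈ {a,b}*} is not context-free. ∎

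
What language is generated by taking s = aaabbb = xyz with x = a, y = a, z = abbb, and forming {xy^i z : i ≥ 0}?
{xy^i z : i ≥ 0} = {a^(2+i) b^3 : i ≥ 0} = {aabbb, aaabbb, aaaabbb, ...}

With x = a, y = a, z = abbb: Starting with aaabbb and pumping the second 'a', we get strings with 2+i a's followed by 3 b's for i = 0, 1, 2, ...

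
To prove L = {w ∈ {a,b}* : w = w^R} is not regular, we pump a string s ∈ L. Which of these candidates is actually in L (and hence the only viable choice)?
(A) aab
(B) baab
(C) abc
(B) baab

The pumping lemma is applied to a string s that lies in L, so first check membership of each option:
- (A) aab reversed is baa ≠ aab, so it is not a palindrome and is not in L ✗
- (B) baab reversed is baab, the same string, so it is a palindrome and is in L ✓
- (C) abc reversed is cba ≠ abc, so it is not a palindrome and is not in L ✗

Only (B) baab is in L, so it is the only candidate that could play the role of s.
(In a complete proof one picks s in terms of the pumping length p so that |s| ≥ p is guaranteed; a fixed string like baab illustrates the shape of such an s.)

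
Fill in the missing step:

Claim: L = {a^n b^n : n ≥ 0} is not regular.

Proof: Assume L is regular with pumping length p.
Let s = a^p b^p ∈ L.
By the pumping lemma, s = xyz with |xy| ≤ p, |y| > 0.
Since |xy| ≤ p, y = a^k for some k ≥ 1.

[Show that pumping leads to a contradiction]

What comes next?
Consider xy²z = a^(p+k) b^p.

Since k ≥ 1, we have p + k > p.
So xy²z has more a's than b's: (p+k) a's vs p b's.
This means xy²z ∉ L because a^n b^n requires equal counts.

This contradicts the pumping lemma which states xy²z ∈ L.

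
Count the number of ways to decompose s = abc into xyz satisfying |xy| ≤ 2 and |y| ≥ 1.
3

For s = 'abc' with pumping length p = 2:

Constraints: |xy| ≤ 2, |y| > 0

Valid decompositions (|xy| ≤ p, |y| ≥ 1):
  • x='', y='a', z='bc'
  • x='a', y='b', z='c'
  • x='', y='ab', z='c'

Total count: 3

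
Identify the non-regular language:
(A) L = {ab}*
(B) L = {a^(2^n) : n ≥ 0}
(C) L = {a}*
(B) {a^(2^n) : n ≥ 0}

(B) L = {a^(2^n) : n ≥ 0} is NOT regular.

The pumping lemma can be used to prove this:
After pumping, length is no longer a power of 2

The other languages are regular because they can be recognized by finite automata.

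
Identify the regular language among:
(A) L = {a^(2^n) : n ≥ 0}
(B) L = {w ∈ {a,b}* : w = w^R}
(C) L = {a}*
(C) {a}*

(C) L = {a}* is regular.

This can be recognized by a finite automaton (DFA/NFA).
Regular expressions like {a}* define regular languages.

The other choices are not regular:
- {w ∈ {a,b}* : w = w^R}: After pumping, the string is no longer symmetric
- {a^(2^n) : n ≥ 0}: After pumping, length is no longer a power of 2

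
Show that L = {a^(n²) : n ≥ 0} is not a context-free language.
Assume for contradiction that L is context-free, and let p ≥ 1 be the pumping length given by the pumping lemma for CFLs.
Choose s = a^(p²). Then s ∈ L and |s| = p² ≥ p.
By the CFL pumping lemma, s = uvxyz for some u, v, x, y, z with |vxy| ≤ p, |vy| ≥ 1, and uv^i xy^i z ∈ L for every i ≥ 0.
All symbols are a's, so only lengths matter: let k = |vy|, with 1 ≤ k ≤ |vxy| ≤ p.

Take i = 2: |uv²xy²z| = p² + k, and p² < p² + k ≤ p² + p < (p + 1)².
So the length lies strictly between consecutive squares and is not a perfect square; uv²xy²z ∉ L.

This contradicts the CFL pumping lemma, which requires uv^i xy^i z ∈ L for all i ≥ 0.
Hence L = {a^(n²) : n ≥ 0} is not context-free. ∎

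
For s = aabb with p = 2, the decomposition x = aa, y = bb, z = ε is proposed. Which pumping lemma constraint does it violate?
Violated: |xy| ≤ p

The decomposition x = aa, y = bb, z = ε for s = aabb with p = 2
violates the constraint: |xy| ≤ p

|xy| = |aabb| = 4 > 2 = p. The decomposition puts too many characters in xy.

Pumping lemma constraints:
1. xyz = s (decomposition is valid)
2. |xy| ≤ p
3. |y| > 0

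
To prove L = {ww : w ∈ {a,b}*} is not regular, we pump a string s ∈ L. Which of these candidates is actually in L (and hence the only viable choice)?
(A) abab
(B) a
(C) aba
(A) abab

The pumping lemma is applied to a string s that lies in L, so first check membership of each option:
- (A) abab splits into halves ab · ab, which are equal, so it is in L (w = ab) ✓
- (B) a has odd length 1, so it cannot be written as ww and is not in L ✗
- (C) aba has odd length 3, so it cannot be written as ww and is not in L ✗

Only (A) abab is in L, so it is the only candidate that could play the role of s.
(In a complete proof one picks s in terms of the pumping length p so that |s| ≥ p is guaranteed; a fixed string like abab illustrates the shape of such an s.)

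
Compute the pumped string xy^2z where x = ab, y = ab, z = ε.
ababab

Given x = 'ab', y = 'ab', z = '' and i = 2:

xy^2z = x + y·y·...·y (2 times) + z
       = 'ab' + 'ab'^2 + ''
       = 'ab' + 'abab' + ''
       = 'ababab'

The pumped string is 'ababab' with length 6.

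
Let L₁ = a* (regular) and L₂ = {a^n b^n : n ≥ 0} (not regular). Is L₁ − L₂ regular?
Yes — L₁ − L₂ is regular.

The only string of a* that lies in {a^n b^n} is ε, so L₁ − L₂ = a* − {ε} = a⁺ = aa*, which is regular.

Note that the bare facts "L₁ regular, L₂ non-regular" do not settle the question by themselves: the closure of regular languages under ∪, ∩, complement and difference applies only when BOTH operands are regular. With a non-regular operand the result can come out regular or non-regular depending on the specific languages, so one has to work out L₁ − L₂ for this particular pair, as above.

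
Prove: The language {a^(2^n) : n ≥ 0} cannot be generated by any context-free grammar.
Assume for contradiction that L is context-free, and let p ≥ 1 be the pumping length given by the pumping lemma for CFLs.
Choose s = a^(2^p). Then s ∈ L and |s| = 2^p ≥ p.
By the CFL pumping lemma, s = uvxyz for some u, v, x, y, z with |vxy| ≤ p, |vy| ≥ 1, and uv^i xy^i z ∈ L for every i ≥ 0.
All symbols are a's, so only lengths matter: let k = |vy|, with 1 ≤ k ≤ |vxy| ≤ p < 2^p.

Take i = 2: |uv²xy²z| = 2^p + k, and 2^p < 2^p + k < 2^p + 2^p = 2^(p+1).
So the length lies strictly between consecutive powers of two and is not a power of 2; uv²xy²z ∉ L.

This contradicts the CFL pumping lemma, which requires uv^i xy^i z ∈ L for all i ≥ 0.
Hence L = {a^(2^n) : n ≥ 0} is not context-free. ∎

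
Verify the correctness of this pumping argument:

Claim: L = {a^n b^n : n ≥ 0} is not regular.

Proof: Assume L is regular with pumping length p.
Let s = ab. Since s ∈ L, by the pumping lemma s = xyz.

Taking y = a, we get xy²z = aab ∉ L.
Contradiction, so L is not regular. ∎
The proof is INCORRECT.

Error: The string s = ab may be shorter than p.
The pumping lemma only applies to strings with |s| ≥ p, and p is not under our control.
We must choose s in terms of p, e.g. s = a^p b^p, to ensure |s| ≥ p.
(The proof also fixes one particular y; a valid argument must handle every decomposition with |xy| ≤ p and |y| ≥ 1 — for s = a^p b^p this forces y = a^k, and then xy²z = a^(p+k) b^p ∉ L.)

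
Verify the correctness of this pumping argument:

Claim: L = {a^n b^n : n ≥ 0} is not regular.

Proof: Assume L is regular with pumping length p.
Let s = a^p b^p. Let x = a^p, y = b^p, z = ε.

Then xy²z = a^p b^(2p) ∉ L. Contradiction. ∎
The proof is INCORRECT.

Error: The decomposition violates |xy| ≤ p.
With x = a^p and y = b^p, we have |xy| = 2p > p.
The pumping lemma requires |xy| ≤ p, so y must be within the first p characters.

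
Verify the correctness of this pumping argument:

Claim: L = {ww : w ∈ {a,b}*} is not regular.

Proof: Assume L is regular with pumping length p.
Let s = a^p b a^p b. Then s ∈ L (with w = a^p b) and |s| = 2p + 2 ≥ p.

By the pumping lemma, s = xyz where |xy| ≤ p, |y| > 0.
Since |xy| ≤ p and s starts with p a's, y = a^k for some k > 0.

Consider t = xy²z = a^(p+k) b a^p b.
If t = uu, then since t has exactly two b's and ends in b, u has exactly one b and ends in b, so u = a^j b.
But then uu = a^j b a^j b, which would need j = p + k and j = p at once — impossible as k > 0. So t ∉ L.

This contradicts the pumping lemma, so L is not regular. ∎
The proof is correct.

This proof is valid because:
1. s = a^p b a^p b is in L and is chosen in terms of p, so |s| ≥ p holds for every p
2. The decomposition analysis is correct: |xy| ≤ p forces y to lie inside the leading a's
3. The contradiction is valid: the argument shows a^(p+k) b a^p b cannot be split into two equal halves
4. The conclusion follows logically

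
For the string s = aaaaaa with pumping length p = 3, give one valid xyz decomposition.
x = '', y = 'aa', z = 'aaaa'

For s = aaaaaa and p = 3, one valid decomposition is:
- x = '' (length 0)
- y = 'aa' (length 2)
- z = 'aaaa' (length 4)

Verification:
- xyz = '' + 'aa' + 'aaaa' = aaaaaa ✓
- |xy| = 2 ≤ 3 ✓
- |y| = 2 > 0 ✓

All pumping lemma constraints are satisfied.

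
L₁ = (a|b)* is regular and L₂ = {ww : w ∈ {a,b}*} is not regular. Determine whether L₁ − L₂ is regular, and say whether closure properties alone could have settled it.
No — L₁ − L₂ is not regular.

L₁ − L₂ is the complement of {ww} within {a,b}*. If it were regular, its complement {ww} would be regular as well (regular languages are closed under complement) — contradiction. So L₁ − L₂ is not regular.

Note that the bare facts "L₁ regular, L₂ non-regular" do not settle the question by themselves: the closure of regular languages under ∪, ∩, complement and difference applies only when BOTH operands are regular. With a non-regular operand the result can come out regular or non-regular depending on the specific languages, so one has to work out L₁ − L₂ for this particular pair, as above.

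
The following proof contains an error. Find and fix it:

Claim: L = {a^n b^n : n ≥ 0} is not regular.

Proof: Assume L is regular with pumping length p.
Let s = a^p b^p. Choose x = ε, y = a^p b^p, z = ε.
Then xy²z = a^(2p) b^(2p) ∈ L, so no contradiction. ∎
Error: The decomposition violates |xy| ≤ p. With y = a^p b^p, |xy| = |y| = 2p > p. (The proof also miscomputes xy²z, which would be a^p b^p a^p b^p rather than a^(2p) b^(2p), and it wrongly treats one harmless decomposition as settling the matter — the prover does not get to choose the decomposition.)

Correction: The pumping lemma requires |xy| ≤ p, and the argument must handle every decomposition satisfying |xy| ≤ p, |y| ≥ 1. Since s starts with p a's, any such y consists only of a's, say y = a^k with k ≥ 1. Then xy²z = a^(p+k) b^p has unequal numbers of a's and b's, so xy²z ∉ L — the required contradiction.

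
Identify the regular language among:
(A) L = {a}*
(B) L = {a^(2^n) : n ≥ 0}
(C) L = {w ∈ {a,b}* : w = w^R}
(A) {a}*

(A) L = {a}* is regular.

This can be recognized by a finite automaton (DFA/NFA).
Regular expressions like {a}* define regular languages.

The other choices are not regular:
- {a^(2^n) : n ≥ 0}: After pumping, length is no longer a power of 2
- {w ∈ {a,b}* : w = w^R}: After pumping, the string is no longer symmetric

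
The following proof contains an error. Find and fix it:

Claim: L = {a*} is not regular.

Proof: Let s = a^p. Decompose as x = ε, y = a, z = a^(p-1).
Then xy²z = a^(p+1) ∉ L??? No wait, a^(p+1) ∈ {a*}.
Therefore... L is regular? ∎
Error: The proof attempts to show a*  is not regular, but a* IS regular!

Correction: a* is a regular language (recognized by a simple DFA with one accepting state and self-loop on 'a'). The pumping lemma can only prove non-regularity, not regularity. For regular languages, pumping always works.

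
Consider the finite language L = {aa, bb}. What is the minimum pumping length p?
p = 3

For a finite language L, the pumping lemma holds vacuously if p > max|s| for s ∈ L.

The longest string in L = {aa, bb} has length 2.
If p = 3, then no string s ∈ L has |s| ≥ p, so the condition is vacuously true.

The minimum pumping length is p = 3.

Why no smaller p works: for any p ≤ 2, the longest string s ∈ L has |s| = 2 ≥ p, so it would
have to be pumpable; but pumping up (i = 2, 3, ...) produces ever longer strings, which cannot all lie in the
finite language L. So the pumping property fails for every p ≤ 2.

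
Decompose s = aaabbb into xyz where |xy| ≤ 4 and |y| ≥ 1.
x = 'aaa', y = 'b', z = 'bb'

For s = aaabbb and p = 4, one valid decomposition is:
- x = 'aaa' (length 3)
- y = 'b' (length 1)
- z = 'bb' (length 2)

Verification:
- xyz = 'aaa' + 'b' + 'bb' = aaabbb ✓
- |xy| = 4 ≤ 4 ✓
- |y| = 1 > 0 ✓

All pumping lemma constraints are satisfied.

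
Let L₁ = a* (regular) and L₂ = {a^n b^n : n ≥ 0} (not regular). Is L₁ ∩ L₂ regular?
Yes — L₁ ∩ L₂ is regular.

A string of a* contains no b's, and the only string of {a^n b^n} with no b's is ε (n = 0). So L₁ ∩ L₂ = {ε}, a finite language, which is regular.

Note that the bare facts "L₁ regular, L₂ non-regular" do not settle the question by themselves: the closure of regular languages under ∪, ∩, complement and difference applies only when BOTH operands are regular. With a non-regular operand the result can come out regular or non-regular depending on the specific languages, so one has to work out L₁ ∩ L₂ for this particular pair, as above.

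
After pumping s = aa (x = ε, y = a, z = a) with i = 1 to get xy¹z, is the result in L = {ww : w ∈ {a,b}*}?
Yes

xy¹z = ε · a · a = aa.
aa splits into halves a · a, which are equal, so it is in L (w = a).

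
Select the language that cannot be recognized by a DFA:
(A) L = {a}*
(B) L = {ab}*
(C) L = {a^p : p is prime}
(C) {a^p : p is prime}

(C) L = {a^p : p is prime} is NOT regular.

The pumping lemma can be used to prove this:
After pumping, the length becomes composite

The other languages are regular because they can be recognized by finite automata.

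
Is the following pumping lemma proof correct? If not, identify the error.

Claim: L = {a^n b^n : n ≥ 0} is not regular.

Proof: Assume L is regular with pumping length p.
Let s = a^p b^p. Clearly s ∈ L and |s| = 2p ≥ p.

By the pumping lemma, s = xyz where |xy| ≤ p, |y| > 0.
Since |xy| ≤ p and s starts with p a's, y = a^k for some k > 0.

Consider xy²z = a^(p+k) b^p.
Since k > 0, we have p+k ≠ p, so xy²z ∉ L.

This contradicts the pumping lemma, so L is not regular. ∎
The proof is correct.

This proof is valid because:
1. The string s = a^p b^p is correctly in L
2. The decomposition analysis is correct: y must consist only of a's
3. The contradiction is valid: pumping increases a's but not b's
4. The conclusion follows logically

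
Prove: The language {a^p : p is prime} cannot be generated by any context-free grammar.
Assume for contradiction that L is context-free, and let p ≥ 1 be the pumping length given by the pumping lemma for CFLs.
Choose a prime q with q ≥ p and let s = a^q. Then s ∈ L and |s| = q ≥ p.
By the CFL pumping lemma, s = uvxyz for some u, v, x, y, z with |vxy| ≤ p, |vy| ≥ 1, and uv^i xy^i z ∈ L for every i ≥ 0.
All symbols are a's, so only lengths matter: let k = |vy|, with 1 ≤ k ≤ p. Then |uv^i xy^i z| = q + (i − 1)k.

Take i = q + 1: the length is q + qk = q(k + 1).
Both factors satisfy q ≥ 2 and k + 1 ≥ 2, so q(k + 1) is composite and uv^(q+1) xy^(q+1) z ∉ L.

This contradicts the CFL pumping lemma, which requires uv^i xy^i z ∈ L for all i ≥ 0.
Hence L = {a^p : p is prime} is not context-free. ∎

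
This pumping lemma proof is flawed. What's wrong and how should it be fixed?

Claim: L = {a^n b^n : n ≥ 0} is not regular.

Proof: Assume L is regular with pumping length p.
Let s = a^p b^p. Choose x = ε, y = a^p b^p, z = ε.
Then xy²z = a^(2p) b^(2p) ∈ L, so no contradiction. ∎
Error: The decomposition violates |xy| ≤ p. With y = a^p b^p, |xy| = |y| = 2p > p. (The proof also miscomputes xy²z, which would be a^p b^p a^p b^p rather than a^(2p) b^(2p), and it wrongly treats one harmless decomposition as settling the matter — the prover does not get to choose the decomposition.)

Correction: The pumping lemma requires |xy| ≤ p, and the argument must handle every decomposition satisfying |xy| ≤ p, |y| ≥ 1. Since s starts with p a's, any such y consists only of a's, say y = a^k with k ≥ 1. Then xy²z = a^(p+k) b^p has unequal numbers of a's and b's, so xy²z ∉ L — the required contradiction.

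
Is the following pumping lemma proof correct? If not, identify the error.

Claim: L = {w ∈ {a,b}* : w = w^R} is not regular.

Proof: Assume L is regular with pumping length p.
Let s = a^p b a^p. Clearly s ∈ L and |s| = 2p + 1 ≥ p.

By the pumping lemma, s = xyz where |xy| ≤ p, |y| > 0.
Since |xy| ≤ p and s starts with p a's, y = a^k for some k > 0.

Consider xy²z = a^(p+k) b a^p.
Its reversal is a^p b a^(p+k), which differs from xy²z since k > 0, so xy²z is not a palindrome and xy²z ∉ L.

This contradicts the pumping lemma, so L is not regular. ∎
The proof is correct.

This proof is valid because:
1. s = a^p b a^p is in L and is chosen in terms of p, so |s| ≥ p holds for every p
2. The decomposition analysis is correct: |xy| ≤ p forces y to lie inside the leading a's
3. The contradiction is valid: a^(p+k) b a^p has more a's before the b than after it, so it is not a palindrome
4. The conclusion follows logically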